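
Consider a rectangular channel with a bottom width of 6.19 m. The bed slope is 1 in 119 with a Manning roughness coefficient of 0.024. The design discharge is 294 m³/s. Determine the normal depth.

Manning's equation rearranged: A R^(2/3) = nQ / (1·√S) = 0.024 × 294 / (√0.008403) = 76.97.
At y = 5.61 m: A R^(2/3) = 55.02 — short.
At y = 9.2 m: A R^(2/3) = 99.68 — over.
At y = 7.39 m: A R^(2/3) = 76.94 — close enough.

y_n = 7.39 m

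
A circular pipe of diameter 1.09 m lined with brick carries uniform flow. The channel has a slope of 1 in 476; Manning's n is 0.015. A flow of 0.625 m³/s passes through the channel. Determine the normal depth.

Manning's equation rearranged: A R^(2/3) = nQ / (1·√S) = 0.015 × 0.625 / (√0.002101) = 0.2045.
Trying y = 0.435 m: A R^(2/3) = 0.1316 — short.
Trying y = 0.694 m: A R^(2/3) = 0.288 — over.
Trying y = 0.559 m: A R^(2/3) = 0.2047 — matches.

y_n = 0.559 m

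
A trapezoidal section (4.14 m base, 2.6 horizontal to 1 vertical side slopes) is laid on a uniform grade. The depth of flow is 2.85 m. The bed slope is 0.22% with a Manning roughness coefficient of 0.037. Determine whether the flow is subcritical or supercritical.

With bottom width b = 4.14 m and side slope z = 2.6: A = (b + zy)y = (4.14 + 2.6×2.85)×2.85 = 32.92 m²; P = b + 2y√(1+z²) = 4.14 + 2×2.85×2.786 = 20.02 m.
Hydraulic radius R = A/P = 32.92/20.02 = 1.644 m.
V = (1/n) R^(2/3) √S = (1/0.037) × 1.644^(2/3) × √0.0022 = 1.766 m/s. Hydraulic depth D_h = A/T = 32.92/18.96 = 1.736 m.
Froude number Fr = V/√(g·D_h) = 1.766/√(9.81×1.736) = 0.428, which is less than 1, so the flow is subcritical.

subcritical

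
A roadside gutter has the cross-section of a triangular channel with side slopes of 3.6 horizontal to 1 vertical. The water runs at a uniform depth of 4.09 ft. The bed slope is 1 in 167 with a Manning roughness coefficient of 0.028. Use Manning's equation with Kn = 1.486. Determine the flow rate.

For a triangular section with side slope z = 3.6: A = zy² = 3.6×4.09² = 60.22 ft²; P = 2y√(1+z²) = 2×4.09×3.736 = 30.56 ft.
Hydraulic radius R = A/P = 60.22/30.56 = 1.97 ft.
Manning's equation: Q = (1.486/n) A R^(2/3) S^(1/2) = (1.486/0.028) × 60.22 × 1.97^(2/3) × 0.005988^(1/2) = 389 ft³/s.

Q = 389 ft³/s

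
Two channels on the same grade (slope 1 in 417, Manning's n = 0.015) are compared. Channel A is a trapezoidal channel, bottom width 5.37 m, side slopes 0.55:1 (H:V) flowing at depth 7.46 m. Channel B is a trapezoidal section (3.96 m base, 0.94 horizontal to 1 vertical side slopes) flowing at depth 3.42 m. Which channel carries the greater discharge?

Channel A: With bottom width b = 5.37 m and side slope z = 0.55: A = (b + zy)y = (5.37 + 0.55×7.46)×7.46 = 70.67 m²; P = b + 2y√(1+z²) = 5.37 + 2×7.46×1.141 = 22.4 m. Hydraulic radius R = A/P = 70.67/22.4 = 3.155 m. Q_A = (1/0.015)·70.67·3.155^(2/3)·√0.002398 = 496.3 m³/s.
Channel B: With bottom width b = 3.96 m and side slope z = 0.94: A = (b + zy)y = (3.96 + 0.94×3.42)×3.42 = 24.54 m²; P = b + 2y√(1+z²) = 3.96 + 2×3.42×1.372 = 13.35 m. Hydraulic radius R = A/P = 24.54/13.35 = 1.838 m. Q_B = (1/0.015)·24.54·1.838^(2/3)·√0.002398 = 120.2 m³/s.
Q_A = 496.3 m³/s vs Q_B = 120.2 m³/s, so channel A carries more.

channel A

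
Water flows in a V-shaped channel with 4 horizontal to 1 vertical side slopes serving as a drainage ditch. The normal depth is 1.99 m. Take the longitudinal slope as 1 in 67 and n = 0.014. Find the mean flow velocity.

V = 8.52 m/s

For a triangular section with side slope z = 4: A = zy² = 4×1.99² = 15.84 m²; P = 2y√(1+z²) = 2×1.99×4.123 = 16.41 m.
Hydraulic radius R = A/P = 15.84/16.41 = 0.9653 m.
From Manning's equation, V = (1/n) R^(2/3) S^(1/2) = (1/0.014) × 0.9653^(2/3) × 0.01493^(1/2) = 8.52 m/s.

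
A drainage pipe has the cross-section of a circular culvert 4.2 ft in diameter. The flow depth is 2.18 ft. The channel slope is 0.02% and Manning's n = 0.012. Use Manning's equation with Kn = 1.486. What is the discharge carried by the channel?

Q = 13.3 ft³/s

For a circular section of diameter D = 4.2 ft at depth y = 2.18 ft, the central angle is θ = 2 arccos(1 − 2y/D) = 3.218 rad. Then A = (D²/8)(θ − sin θ) = 7.263 ft² and P = Dθ/2 = 6.757 ft.
Hydraulic radius R = A/P = 7.263/6.757 = 1.075 ft.
Manning's equation: Q = (1.486/n) A R^(2/3) S^(1/2) = (1.486/0.012) × 7.263 × 1.075^(2/3) × 0.0002^(1/2) = 13.3 ft³/s.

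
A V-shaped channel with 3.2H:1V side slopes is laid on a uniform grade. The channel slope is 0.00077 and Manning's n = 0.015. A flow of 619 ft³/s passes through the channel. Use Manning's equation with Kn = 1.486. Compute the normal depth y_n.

y_n = 5.93 ft

Manning's equation rearranged: A R^(2/3) = nQ / (1.486·√S) = 0.015 × 619 / (1.486 × √0.00077) = 225.2.
Trying y = 7.55 ft: A R^(2/3) = 428.7 — too large.
Trying y = 5.93 ft: A R^(2/3) = 225.1 — matches.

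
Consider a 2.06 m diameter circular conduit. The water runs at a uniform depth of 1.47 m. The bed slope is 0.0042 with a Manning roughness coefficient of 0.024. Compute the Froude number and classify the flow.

subcritical

For a circular section of diameter D = 2.06 m at depth y = 1.47 m, the central angle is θ = 2 arccos(1 − 2y/D) = 4.024 rad. Then A = (D²/8)(θ − sin θ) = 2.544 m² and P = Dθ/2 = 4.145 m.
Hydraulic radius R = A/P = 2.544/4.145 = 0.6139 m.
V = (1/n) R^(2/3) √S = (1/0.024) × 0.6139^(2/3) × √0.0042 = 1.95 m/s. Hydraulic depth D_h = A/T = 2.544/1.863 = 1.366 m.
Froude number Fr = V/√(g·D_h) = 1.95/√(9.81×1.366) = 0.533, which is less than 1, so the flow is subcritical.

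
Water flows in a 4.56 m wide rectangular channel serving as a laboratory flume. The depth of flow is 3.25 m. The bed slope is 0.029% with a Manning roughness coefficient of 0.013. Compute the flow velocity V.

Flow area A = b·y = 4.56 × 3.25 = 14.82 m². Wetted perimeter P = b + 2y = 4.56 + 2×3.25 = 11.06 m.
Hydraulic radius R = A/P = 14.82/11.06 = 1.34 m.
From Manning's equation, V = (1/n) R^(2/3) S^(1/2) = (1/0.013) × 1.34^(2/3) × 0.00029^(1/2) = 1.59 m/s.

V = 1.59 m/s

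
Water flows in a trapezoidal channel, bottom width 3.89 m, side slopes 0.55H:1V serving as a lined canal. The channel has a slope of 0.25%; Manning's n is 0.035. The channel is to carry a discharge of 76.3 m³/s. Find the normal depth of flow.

y_n = 4.89 m

Manning's equation rearranged: A R^(2/3) = nQ / (1·√S) = 0.035 × 76.3 / (√0.0025) = 53.41.
Trying y = 5.45 m: A R^(2/3) = 65.38 — over.
Trying y = 4.09 m: A R^(2/3) = 38.5 — short.
Trying y = 4.89 m: A R^(2/3) = 53.39 — ≈ 53.41.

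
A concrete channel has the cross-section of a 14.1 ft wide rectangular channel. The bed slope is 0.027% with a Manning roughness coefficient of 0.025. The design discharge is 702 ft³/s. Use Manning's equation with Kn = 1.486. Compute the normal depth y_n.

Manning's equation rearranged: A R^(2/3) = nQ / (1.486·√S) = 0.025 × 702 / (1.486 × √0.00027) = 718.7.
Try y = 21 ft: A R^(2/3) = 897.6 — too large.
Try y = 13.2 ft: A R^(2/3) = 514.5 — too small.
Try y = 17.4 ft: A R^(2/3) = 719 — matches.

y_n = 17.4 ft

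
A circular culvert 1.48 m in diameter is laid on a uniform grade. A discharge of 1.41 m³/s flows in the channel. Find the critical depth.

y_c = 0.608 m

At critical depth, Q² T / (g A³) = 1, i.e. A³/T = Q²/g = 1.41²/9.81 = 0.2027.
Trying y = 0.508 m: A³/T = 0.1015 — low.
Trying y = 0.754 m: A³/T = 0.4619 — high.
Trying y = 0.608 m: A³/T = 0.2027 — matches.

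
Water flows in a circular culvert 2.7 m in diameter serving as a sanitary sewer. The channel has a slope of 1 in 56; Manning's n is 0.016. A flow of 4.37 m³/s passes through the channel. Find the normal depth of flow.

y_n = 0.628 m

Manning's equation rearranged: A R^(2/3) = nQ / (1·√S) = 0.016 × 4.37 / (√0.01786) = 0.5232.
At y = 0.472 m: A R^(2/3) = 0.2934 — too small.
At y = 0.742 m: A R^(2/3) = 0.7273 — too large.
At y = 0.628 m: A R^(2/3) = 0.5228 — close enough.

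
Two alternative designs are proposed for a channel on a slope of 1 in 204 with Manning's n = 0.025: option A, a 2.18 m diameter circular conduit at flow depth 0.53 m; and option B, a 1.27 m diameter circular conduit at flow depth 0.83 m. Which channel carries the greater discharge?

channel B

Channel A: For a circular section of diameter D = 2.18 m at depth y = 0.53 m, the central angle is θ = 2 arccos(1 − 2y/D) = 2.062 rad. Then A = (D²/8)(θ − sin θ) = 0.7015 m² and P = Dθ/2 = 2.248 m. Hydraulic radius R = A/P = 0.7015/2.248 = 0.3121 m. Q_A = (1/0.025)·0.7015·0.3121^(2/3)·√0.004902 = 0.9039 m³/s.
Channel B: For a circular section of diameter D = 1.27 m at depth y = 0.83 m, the central angle is θ = 2 arccos(1 − 2y/D) = 3.766 rad. Then A = (D²/8)(θ − sin θ) = 0.8771 m² and P = Dθ/2 = 2.391 m. Hydraulic radius R = A/P = 0.8771/2.391 = 0.3668 m. Q_B = (1/0.025)·0.8771·0.3668^(2/3)·√0.004902 = 1.259 m³/s.
Q_A = 0.9039 m³/s vs Q_B = 1.259 m³/s, so channel B carries more.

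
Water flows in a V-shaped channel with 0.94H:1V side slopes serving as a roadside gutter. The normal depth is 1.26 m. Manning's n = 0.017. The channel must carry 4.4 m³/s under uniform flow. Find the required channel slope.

S = 0.0077

For a triangular section with side slope z = 0.94: A = zy² = 0.94×1.26² = 1.492 m²; P = 2y√(1+z²) = 2×1.26×1.372 = 3.459 m.
Hydraulic radius R = A/P = 1.492/3.459 = 0.4315 m.
From Manning's equation, S = [nQ / (1 A R^(2/3))]² = [0.017 × 4.4 / (1 × 1.492 × 0.4315^(2/3))]² = 0.0077.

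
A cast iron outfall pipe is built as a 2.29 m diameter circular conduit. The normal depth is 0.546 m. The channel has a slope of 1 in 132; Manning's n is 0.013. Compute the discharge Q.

For a circular section of diameter D = 2.29 m at depth y = 0.546 m, the central angle is θ = 2 arccos(1 − 2y/D) = 2.041 rad. Then A = (D²/8)(θ − sin θ) = 0.7531 m² and P = Dθ/2 = 2.336 m.
Hydraulic radius R = A/P = 0.7531/2.336 = 0.3223 m.
Manning's equation: Q = (1/n) A R^(2/3) S^(1/2) = (1/0.013) × 0.7531 × 0.3223^(2/3) × 0.007576^(1/2) = 2.37 m³/s.

Q = 2.37 m³/s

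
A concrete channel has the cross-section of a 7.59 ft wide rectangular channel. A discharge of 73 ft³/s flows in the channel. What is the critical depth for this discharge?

For a rectangular channel, critical depth y_c = (q²/g)^(1/3) where q = Q/b = 73/7.59 = 9.618 ft²/s.
So y_c = (9.618²/32.2)^(1/3) = 1.42 ft.

y_c = 1.42 ft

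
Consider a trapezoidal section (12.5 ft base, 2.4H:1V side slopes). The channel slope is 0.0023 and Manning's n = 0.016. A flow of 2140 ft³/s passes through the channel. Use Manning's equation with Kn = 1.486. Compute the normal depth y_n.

Manning's equation rearranged: A R^(2/3) = nQ / (1.486·√S) = 0.016 × 2140 / (1.486 × √0.0023) = 480.5.
Trying y = 4.79 ft: A R^(2/3) = 242.9 — too small.
Trying y = 8.07 ft: A R^(2/3) = 723.8 — too large.
Trying y = 6.66 ft: A R^(2/3) = 480 — ≈ 480.5.

y_n = 6.66 ft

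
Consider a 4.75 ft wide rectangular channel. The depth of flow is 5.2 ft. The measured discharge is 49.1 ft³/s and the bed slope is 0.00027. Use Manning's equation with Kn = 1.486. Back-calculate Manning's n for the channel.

Flow area A = b·y = 4.75 × 5.2 = 24.7 ft². Wetted perimeter P = b + 2y = 4.75 + 2×5.2 = 15.15 ft.
Hydraulic radius R = A/P = 24.7/15.15 = 1.63 ft.
Rearranging Manning's equation: n = (1.486/Q) A R^(2/3) S^(1/2) = (1.486/49.1) × 24.7 × 1.63^(2/3) × √0.00027 = 0.017.

n = 0.017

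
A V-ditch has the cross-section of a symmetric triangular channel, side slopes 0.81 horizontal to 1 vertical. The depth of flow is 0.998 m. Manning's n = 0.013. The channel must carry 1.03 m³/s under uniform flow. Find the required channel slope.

S = 0.00129

For a triangular section with side slope z = 0.81: A = zy² = 0.81×0.998² = 0.8068 m²; P = 2y√(1+z²) = 2×0.998×1.287 = 2.569 m.
Hydraulic radius R = A/P = 0.8068/2.569 = 0.3141 m.
From Manning's equation, S = [nQ / (1 A R^(2/3))]² = [0.013 × 1.03 / (1 × 0.8068 × 0.3141^(2/3))]² = 0.00129.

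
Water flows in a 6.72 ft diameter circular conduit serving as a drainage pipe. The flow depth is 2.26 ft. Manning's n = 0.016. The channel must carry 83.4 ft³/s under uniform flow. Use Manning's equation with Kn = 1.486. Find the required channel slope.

For a circular section of diameter D = 6.72 ft at depth y = 2.26 ft, the central angle is θ = 2 arccos(1 − 2y/D) = 2.475 rad. Then A = (D²/8)(θ − sin θ) = 10.48 ft² and P = Dθ/2 = 8.314 ft.
Hydraulic radius R = A/P = 10.48/8.314 = 1.26 ft.
From Manning's equation, S = [nQ / (1.486 A R^(2/3))]² = [0.016 × 83.4 / (1.486 × 10.48 × 1.26^(2/3))]² = 0.0054.

S = 0.0054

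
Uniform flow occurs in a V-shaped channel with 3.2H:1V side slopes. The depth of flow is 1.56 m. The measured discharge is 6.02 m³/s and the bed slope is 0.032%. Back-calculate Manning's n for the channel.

n = 0.019

For a triangular section with side slope z = 3.2: A = zy² = 3.2×1.56² = 7.788 m²; P = 2y√(1+z²) = 2×1.56×3.353 = 10.46 m.
Hydraulic radius R = A/P = 7.788/10.46 = 0.7445 m.
Rearranging Manning's equation: n = (1/Q) A R^(2/3) S^(1/2) = (1/6.02) × 7.788 × 0.7445^(2/3) × √0.00032 = 0.019.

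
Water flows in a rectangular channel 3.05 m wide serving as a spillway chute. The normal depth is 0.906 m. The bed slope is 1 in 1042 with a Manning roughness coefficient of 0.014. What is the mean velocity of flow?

V = 1.52 m/s

Flow area A = b·y = 3.05 × 0.906 = 2.763 m². Wetted perimeter P = b + 2y = 3.05 + 2×0.906 = 4.862 m.
Hydraulic radius R = A/P = 2.763/4.862 = 0.5683 m.
From Manning's equation, V = (1/n) R^(2/3) S^(1/2) = (1/0.014) × 0.5683^(2/3) × 0.0009597^(1/2) = 1.52 m/s.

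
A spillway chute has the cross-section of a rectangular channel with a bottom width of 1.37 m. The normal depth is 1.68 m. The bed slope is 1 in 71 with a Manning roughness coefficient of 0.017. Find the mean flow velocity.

V = 4.32 m/s

Flow area A = b·y = 1.37 × 1.68 = 2.302 m². Wetted perimeter P = b + 2y = 1.37 + 2×1.68 = 4.73 m.
Hydraulic radius R = A/P = 2.302/4.73 = 0.4866 m.
From Manning's equation, V = (1/n) R^(2/3) S^(1/2) = (1/0.017) × 0.4866^(2/3) × 0.01408^(1/2) = 4.32 m/s.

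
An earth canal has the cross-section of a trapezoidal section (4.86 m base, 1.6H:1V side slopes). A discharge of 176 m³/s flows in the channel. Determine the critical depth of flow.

y_c = 3.53 m

At critical depth, Q² T / (g A³) = 1, i.e. A³/T = Q²/g = 176²/9.81 = 3158.
Trying y = 2.78 m: A³/T = 1260 — low.
Trying y = 3.53 m: A³/T = 3159 — ≈ 3158.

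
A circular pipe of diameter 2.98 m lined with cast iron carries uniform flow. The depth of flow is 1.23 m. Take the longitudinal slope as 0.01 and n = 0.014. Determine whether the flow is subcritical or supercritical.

supercritical

For a circular section of diameter D = 2.98 m at depth y = 1.23 m, the central angle is θ = 2 arccos(1 − 2y/D) = 2.791 rad. Then A = (D²/8)(θ − sin θ) = 2.716 m² and P = Dθ/2 = 4.158 m.
Hydraulic radius R = A/P = 2.716/4.158 = 0.6533 m.
V = (1/n) R^(2/3) √S = (1/0.014) × 0.6533^(2/3) × √0.01 = 5.378 m/s. Hydraulic depth D_h = A/T = 2.716/2.934 = 0.9258 m.
Froude number Fr = V/√(g·D_h) = 5.378/√(9.81×0.9258) = 1.78, which is greater than 1, so the flow is supercritical.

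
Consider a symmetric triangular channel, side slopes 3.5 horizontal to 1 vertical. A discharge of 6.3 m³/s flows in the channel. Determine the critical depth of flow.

y_c = 0.92 m

At critical depth, Q² T / (g A³) = 1, i.e. A³/T = Q²/g = 6.3²/9.81 = 4.046.
Trying y = 0.642 m: A³/T = 0.668 — short.
Trying y = 1.07 m: A³/T = 8.591 — over.
Trying y = 0.92 m: A³/T = 4.037 — ≈ 4.046.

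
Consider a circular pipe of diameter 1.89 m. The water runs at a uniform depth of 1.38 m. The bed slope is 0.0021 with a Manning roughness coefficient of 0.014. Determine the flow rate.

For a circular section of diameter D = 1.89 m at depth y = 1.38 m, the central angle is θ = 2 arccos(1 − 2y/D) = 4.098 rad. Then A = (D²/8)(θ − sin θ) = 2.195 m² and P = Dθ/2 = 3.873 m.
Hydraulic radius R = A/P = 2.195/3.873 = 0.5667 m.
Manning's equation: Q = (1/n) A R^(2/3) S^(1/2) = (1/0.014) × 2.195 × 0.5667^(2/3) × 0.0021^(1/2) = 4.92 m³/s.

Q = 4.92 m³/s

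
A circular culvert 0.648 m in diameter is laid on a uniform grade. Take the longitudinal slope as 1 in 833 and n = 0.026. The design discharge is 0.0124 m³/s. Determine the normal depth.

y_n = 0.135 m

Manning's equation rearranged: A R^(2/3) = nQ / (1·√S) = 0.026 × 0.0124 / (√0.0012) = 0.009305.
Trying y = 0.0994 m: A R^(2/3) = 0.004989 — too small.
Trying y = 0.135 m: A R^(2/3) = 0.009321 — ≈ 0.009305.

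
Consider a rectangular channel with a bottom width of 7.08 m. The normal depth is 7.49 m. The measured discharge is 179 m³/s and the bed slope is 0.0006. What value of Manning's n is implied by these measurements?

Flow area A = b·y = 7.08 × 7.49 = 53.03 m². Wetted perimeter P = b + 2y = 7.08 + 2×7.49 = 22.06 m.
Hydraulic radius R = A/P = 53.03/22.06 = 2.404 m.
Rearranging Manning's equation: n = (1/Q) A R^(2/3) S^(1/2) = (1/179) × 53.03 × 2.404^(2/3) × √0.0006 = 0.013.

n = 0.013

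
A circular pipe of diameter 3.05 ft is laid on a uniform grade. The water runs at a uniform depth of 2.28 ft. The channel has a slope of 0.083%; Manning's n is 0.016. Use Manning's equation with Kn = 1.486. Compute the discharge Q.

For a circular section of diameter D = 3.05 ft at depth y = 2.28 ft, the central angle is θ = 2 arccos(1 − 2y/D) = 4.177 rad. Then A = (D²/8)(θ − sin θ) = 5.858 ft² and P = Dθ/2 = 6.371 ft.
Hydraulic radius R = A/P = 5.858/6.371 = 0.9195 ft.
Manning's equation: Q = (1.486/n) A R^(2/3) S^(1/2) = (1.486/0.016) × 5.858 × 0.9195^(2/3) × 0.00083^(1/2) = 14.8 ft³/s.

Q = 14.8 ft³/s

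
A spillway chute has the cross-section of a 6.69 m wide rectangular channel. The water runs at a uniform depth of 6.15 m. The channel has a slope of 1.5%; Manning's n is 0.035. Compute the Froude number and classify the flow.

Flow area A = b·y = 6.69 × 6.15 = 41.14 m². Wetted perimeter P = b + 2y = 6.69 + 2×6.15 = 18.99 m.
Hydraulic radius R = A/P = 41.14/18.99 = 2.167 m.
V = (1/n) R^(2/3) √S = (1/0.035) × 2.167^(2/3) × √0.015 = 5.859 m/s. Hydraulic depth D_h = A/T = 41.14/6.69 = 6.15 m.
Froude number Fr = V/√(g·D_h) = 5.859/√(9.81×6.15) = 0.754, which is less than 1, so the flow is subcritical.

subcritical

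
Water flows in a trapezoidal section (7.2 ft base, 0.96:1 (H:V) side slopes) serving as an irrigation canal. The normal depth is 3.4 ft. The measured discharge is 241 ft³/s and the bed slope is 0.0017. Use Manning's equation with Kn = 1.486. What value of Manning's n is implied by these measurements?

With bottom width b = 7.2 ft and side slope z = 0.96: A = (b + zy)y = (7.2 + 0.96×3.4)×3.4 = 35.58 ft²; P = b + 2y√(1+z²) = 7.2 + 2×3.4×1.386 = 16.63 ft.
Hydraulic radius R = A/P = 35.58/16.63 = 2.14 ft.
Rearranging Manning's equation: n = (1.486/Q) A R^(2/3) S^(1/2) = (1.486/241) × 35.58 × 2.14^(2/3) × √0.0017 = 0.015.

n = 0.015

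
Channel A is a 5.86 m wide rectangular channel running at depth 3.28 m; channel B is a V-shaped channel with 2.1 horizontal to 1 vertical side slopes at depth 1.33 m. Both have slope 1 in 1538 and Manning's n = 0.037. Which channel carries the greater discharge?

channel A

Channel A: Flow area A = b·y = 5.86 × 3.28 = 19.22 m². Wetted perimeter P = b + 2y = 5.86 + 2×3.28 = 12.42 m. Hydraulic radius R = A/P = 19.22/12.42 = 1.548 m. Q_A = (1/0.037)·19.22·1.548^(2/3)·√0.0006502 = 17.72 m³/s.
Channel B: For a triangular section with side slope z = 2.1: A = zy² = 2.1×1.33² = 3.715 m²; P = 2y√(1+z²) = 2×1.33×2.326 = 6.187 m. Hydraulic radius R = A/P = 3.715/6.187 = 0.6004 m. Q_B = (1/0.037)·3.715·0.6004^(2/3)·√0.0006502 = 1.822 m³/s.
Q_A = 17.72 m³/s vs Q_B = 1.822 m³/s, so channel A carries more.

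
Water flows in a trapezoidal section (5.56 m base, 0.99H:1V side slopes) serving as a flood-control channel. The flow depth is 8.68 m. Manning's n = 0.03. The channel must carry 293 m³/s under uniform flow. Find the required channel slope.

With bottom width b = 5.56 m and side slope z = 0.99: A = (b + zy)y = (5.56 + 0.99×8.68)×8.68 = 122.8 m²; P = b + 2y√(1+z²) = 5.56 + 2×8.68×1.407 = 29.99 m.
Hydraulic radius R = A/P = 122.8/29.99 = 4.097 m.
From Manning's equation, S = [nQ / (1 A R^(2/3))]² = [0.03 × 293 / (1 × 122.8 × 4.097^(2/3))]² = 0.000781.

S = 0.000781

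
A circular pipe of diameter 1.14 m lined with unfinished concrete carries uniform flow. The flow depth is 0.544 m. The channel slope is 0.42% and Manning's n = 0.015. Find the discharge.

Q = 0.881 m³/s

For a circular section of diameter D = 1.14 m at depth y = 0.544 m, the central angle is θ = 2 arccos(1 − 2y/D) = 3.05 rad. Then A = (D²/8)(θ − sin θ) = 0.4807 m² and P = Dθ/2 = 1.739 m.
Hydraulic radius R = A/P = 0.4807/1.739 = 0.2765 m.
Manning's equation: Q = (1/n) A R^(2/3) S^(1/2) = (1/0.015) × 0.4807 × 0.2765^(2/3) × 0.0042^(1/2) = 0.881 m³/s.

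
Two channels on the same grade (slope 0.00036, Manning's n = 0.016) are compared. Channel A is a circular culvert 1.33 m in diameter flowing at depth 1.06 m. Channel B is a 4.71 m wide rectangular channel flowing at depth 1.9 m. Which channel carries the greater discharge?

channel B

Channel A: For a circular section of diameter D = 1.33 m at depth y = 1.06 m, the central angle is θ = 2 arccos(1 − 2y/D) = 4.414 rad. Then A = (D²/8)(θ − sin θ) = 1.187 m² and P = Dθ/2 = 2.935 m. Hydraulic radius R = A/P = 1.187/2.935 = 0.4045 m. Q_A = (1/0.016)·1.187·0.4045^(2/3)·√0.00036 = 0.77 m³/s.
Channel B: Flow area A = b·y = 4.71 × 1.9 = 8.949 m². Wetted perimeter P = b + 2y = 4.71 + 2×1.9 = 8.51 m. Hydraulic radius R = A/P = 8.949/8.51 = 1.052 m. Q_B = (1/0.016)·8.949·1.052^(2/3)·√0.00036 = 10.97 m³/s.
Q_A = 0.77 m³/s vs Q_B = 10.97 m³/s, so channel B carries more.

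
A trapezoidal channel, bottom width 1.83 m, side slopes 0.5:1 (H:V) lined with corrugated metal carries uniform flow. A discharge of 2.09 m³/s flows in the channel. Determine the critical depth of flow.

y_c = 0.487 m

At critical depth, Q² T / (g A³) = 1, i.e. A³/T = Q²/g = 2.09²/9.81 = 0.4453.
Try y = 0.358 m: A³/T = 0.17 — too small.
Try y = 0.579 m: A³/T = 0.7672 — too large.
Try y = 0.487 m: A³/T = 0.4444 — ≈ 0.4453.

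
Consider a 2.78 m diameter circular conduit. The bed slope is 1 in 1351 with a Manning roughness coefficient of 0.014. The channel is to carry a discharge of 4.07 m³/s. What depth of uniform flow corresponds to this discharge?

y_n = 1.29 m

Manning's equation rearranged: A R^(2/3) = nQ / (1·√S) = 0.014 × 4.07 / (√0.0007402) = 2.094.
At y = 1.11 m: A R^(2/3) = 1.6 — low.
At y = 1.58 m: A R^(2/3) = 2.94 — high.
At y = 1.29 m: A R^(2/3) = 2.094 — ≈ 2.094.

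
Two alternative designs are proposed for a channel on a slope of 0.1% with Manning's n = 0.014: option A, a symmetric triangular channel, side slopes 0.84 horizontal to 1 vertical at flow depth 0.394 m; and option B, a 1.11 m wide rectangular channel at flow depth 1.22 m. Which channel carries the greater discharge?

Channel A: For a triangular section with side slope z = 0.84: A = zy² = 0.84×0.394² = 0.1304 m²; P = 2y√(1+z²) = 2×0.394×1.306 = 1.029 m. Hydraulic radius R = A/P = 0.1304/1.029 = 0.1267 m. Q_A = (1/0.014)·0.1304·0.1267^(2/3)·√0.001 = 0.0743 m³/s.
Channel B: Flow area A = b·y = 1.11 × 1.22 = 1.354 m². Wetted perimeter P = b + 2y = 1.11 + 2×1.22 = 3.55 m. Hydraulic radius R = A/P = 1.354/3.55 = 0.3815 m. Q_B = (1/0.014)·1.354·0.3815^(2/3)·√0.001 = 1.609 m³/s.
Q_A = 0.0743 m³/s vs Q_B = 1.609 m³/s, so channel B carries more.

channel B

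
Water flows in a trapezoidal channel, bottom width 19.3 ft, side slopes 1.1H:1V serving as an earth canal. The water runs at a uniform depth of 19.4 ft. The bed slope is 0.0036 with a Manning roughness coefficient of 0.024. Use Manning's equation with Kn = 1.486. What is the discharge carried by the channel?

With bottom width b = 19.3 ft and side slope z = 1.1: A = (b + zy)y = (19.3 + 1.1×19.4)×19.4 = 788.4 ft²; P = b + 2y√(1+z²) = 19.3 + 2×19.4×1.487 = 76.98 ft.
Hydraulic radius R = A/P = 788.4/76.98 = 10.24 ft.
Manning's equation: Q = (1.486/n) A R^(2/3) S^(1/2) = (1.486/0.024) × 788.4 × 10.24^(2/3) × 0.0036^(1/2) = 13800 ft³/s.

Q = 13800 ft³/s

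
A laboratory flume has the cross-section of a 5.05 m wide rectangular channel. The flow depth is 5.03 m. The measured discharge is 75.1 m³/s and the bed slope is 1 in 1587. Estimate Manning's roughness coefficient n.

Flow area A = b·y = 5.05 × 5.03 = 25.4 m². Wetted perimeter P = b + 2y = 5.05 + 2×5.03 = 15.11 m.
Hydraulic radius R = A/P = 25.4/15.11 = 1.681 m.
Rearranging Manning's equation: n = (1/Q) A R^(2/3) S^(1/2) = (1/75.1) × 25.4 × 1.681^(2/3) × √0.0006301 = 0.012.

n = 0.012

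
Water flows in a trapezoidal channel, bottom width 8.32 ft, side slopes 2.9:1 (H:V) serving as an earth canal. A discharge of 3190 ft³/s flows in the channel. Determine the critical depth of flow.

At critical depth, Q² T / (g A³) = 1, i.e. A³/T = Q²/g = 3190²/32.2 = 316000.
Try y = 9.32 ft: A³/T = 573200 — too large.
Try y = 6.55 ft: A³/T = 123700 — too small.
Try y = 8.14 ft: A³/T = 316100 — ≈ 316000.

y_c = 8.14 ft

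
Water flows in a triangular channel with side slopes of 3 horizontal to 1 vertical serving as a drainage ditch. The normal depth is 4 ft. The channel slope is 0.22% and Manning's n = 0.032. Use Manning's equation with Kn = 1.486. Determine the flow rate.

For a triangular section with side slope z = 3: A = zy² = 3×4² = 48 ft²; P = 2y√(1+z²) = 2×4×3.162 = 25.3 ft.
Hydraulic radius R = A/P = 48/25.3 = 1.897 ft.
Manning's equation: Q = (1.486/n) A R^(2/3) S^(1/2) = (1.486/0.032) × 48 × 1.897^(2/3) × 0.0022^(1/2) = 160 ft³/s.

Q = 160 ft³/s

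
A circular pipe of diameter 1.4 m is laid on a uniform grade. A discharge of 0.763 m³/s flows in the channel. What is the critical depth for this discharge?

y_c = 0.449 m

At critical depth, Q² T / (g A³) = 1, i.e. A³/T = Q²/g = 0.763²/9.81 = 0.05934.
Try y = 0.343 m: A³/T = 0.02078 — low.
Try y = 0.522 m: A³/T = 0.1058 — high.
Try y = 0.449 m: A³/T = 0.05914 — matches.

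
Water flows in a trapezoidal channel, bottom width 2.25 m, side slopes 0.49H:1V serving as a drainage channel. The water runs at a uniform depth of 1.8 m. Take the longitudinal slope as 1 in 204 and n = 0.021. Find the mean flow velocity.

With bottom width b = 2.25 m and side slope z = 0.49: A = (b + zy)y = (2.25 + 0.49×1.8)×1.8 = 5.638 m²; P = b + 2y√(1+z²) = 2.25 + 2×1.8×1.114 = 6.259 m.
Hydraulic radius R = A/P = 5.638/6.259 = 0.9007 m.
From Manning's equation, V = (1/n) R^(2/3) S^(1/2) = (1/0.021) × 0.9007^(2/3) × 0.004902^(1/2) = 3.11 m/s.

V = 3.11 m/s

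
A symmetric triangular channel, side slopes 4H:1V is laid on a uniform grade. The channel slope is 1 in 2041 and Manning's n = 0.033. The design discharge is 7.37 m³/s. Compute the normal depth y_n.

y_n = 1.75 m

Manning's equation rearranged: A R^(2/3) = nQ / (1·√S) = 0.033 × 7.37 / (√0.00049) = 10.99.
At y = 2 m: A R^(2/3) = 15.68 — too large.
At y = 1.42 m: A R^(2/3) = 6.291 — too small.
At y = 1.75 m: A R^(2/3) = 10.98 — close enough.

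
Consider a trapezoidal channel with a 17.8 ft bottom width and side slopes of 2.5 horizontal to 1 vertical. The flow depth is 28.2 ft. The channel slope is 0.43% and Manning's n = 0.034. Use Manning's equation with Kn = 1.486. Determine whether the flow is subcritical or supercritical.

With bottom width b = 17.8 ft and side slope z = 2.5: A = (b + zy)y = (17.8 + 2.5×28.2)×28.2 = 2490 ft²; P = b + 2y√(1+z²) = 17.8 + 2×28.2×2.693 = 169.7 ft.
Hydraulic radius R = A/P = 2490/169.7 = 14.68 ft.
V = (1.486/n) R^(2/3) √S = (1.486/0.034) × 14.68^(2/3) × √0.0043 = 17.18 ft/s. Hydraulic depth D_h = A/T = 2490/158.8 = 15.68 ft.
Froude number Fr = V/√(g·D_h) = 17.18/√(32.2×15.68) = 0.765, which is less than 1, so the flow is subcritical.

subcritical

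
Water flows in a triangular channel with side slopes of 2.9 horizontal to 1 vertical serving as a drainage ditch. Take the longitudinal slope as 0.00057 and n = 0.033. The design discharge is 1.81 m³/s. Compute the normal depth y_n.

Manning's equation rearranged: A R^(2/3) = nQ / (1·√S) = 0.033 × 1.81 / (√0.00057) = 2.502.
Trying y = 1.46 m: A R^(2/3) = 4.827 — high.
Trying y = 0.945 m: A R^(2/3) = 1.513 — low.
Trying y = 1.14 m: A R^(2/3) = 2.496 — close enough.

y_n = 1.14 m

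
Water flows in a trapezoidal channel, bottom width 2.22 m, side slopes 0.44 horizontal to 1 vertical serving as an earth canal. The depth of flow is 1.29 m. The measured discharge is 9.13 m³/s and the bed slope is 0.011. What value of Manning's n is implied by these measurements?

With bottom width b = 2.22 m and side slope z = 0.44: A = (b + zy)y = (2.22 + 0.44×1.29)×1.29 = 3.596 m²; P = b + 2y√(1+z²) = 2.22 + 2×1.29×1.093 = 5.039 m.
Hydraulic radius R = A/P = 3.596/5.039 = 0.7137 m.
Rearranging Manning's equation: n = (1/Q) A R^(2/3) S^(1/2) = (1/9.13) × 3.596 × 0.7137^(2/3) × √0.011 = 0.033.

n = 0.033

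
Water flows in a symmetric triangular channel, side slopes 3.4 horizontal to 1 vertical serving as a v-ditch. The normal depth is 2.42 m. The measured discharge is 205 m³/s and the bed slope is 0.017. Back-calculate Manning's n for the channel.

n = 0.014

For a triangular section with side slope z = 3.4: A = zy² = 3.4×2.42² = 19.91 m²; P = 2y√(1+z²) = 2×2.42×3.544 = 17.15 m.
Hydraulic radius R = A/P = 19.91/17.15 = 1.161 m.
Rearranging Manning's equation: n = (1/Q) A R^(2/3) S^(1/2) = (1/205) × 19.91 × 1.161^(2/3) × √0.017 = 0.014.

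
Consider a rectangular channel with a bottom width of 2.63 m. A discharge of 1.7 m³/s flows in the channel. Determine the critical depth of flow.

For a rectangular channel, critical depth y_c = (q²/g)^(1/3) where q = Q/b = 1.7/2.63 = 0.6464 m²/s.
So y_c = (0.6464²/9.81)^(1/3) = 0.349 m.

y_c = 0.349 m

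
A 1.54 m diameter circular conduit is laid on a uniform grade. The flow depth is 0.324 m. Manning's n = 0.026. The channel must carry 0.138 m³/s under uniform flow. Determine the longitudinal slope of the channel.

S = 0.00141

For a circular section of diameter D = 1.54 m at depth y = 0.324 m, the central angle is θ = 2 arccos(1 − 2y/D) = 1.906 rad. Then A = (D²/8)(θ − sin θ) = 0.2851 m² and P = Dθ/2 = 1.468 m.
Hydraulic radius R = A/P = 0.2851/1.468 = 0.1943 m.
From Manning's equation, S = [nQ / (1 A R^(2/3))]² = [0.026 × 0.138 / (1 × 0.2851 × 0.1943^(2/3))]² = 0.00141.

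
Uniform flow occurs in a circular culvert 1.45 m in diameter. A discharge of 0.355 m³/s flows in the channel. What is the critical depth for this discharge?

At critical depth, Q² T / (g A³) = 1, i.e. A³/T = Q²/g = 0.355²/9.81 = 0.01285.
Try y = 0.373 m: A³/T = 0.02995 — high.
Try y = 0.245 m: A³/T = 0.005781 — low.
Try y = 0.3 m: A³/T = 0.01279 — close enough.

y_c = 0.3 m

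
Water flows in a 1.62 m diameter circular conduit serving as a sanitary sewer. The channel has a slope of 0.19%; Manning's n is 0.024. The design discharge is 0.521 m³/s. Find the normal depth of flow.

y_n = 0.557 m

Manning's equation rearranged: A R^(2/3) = nQ / (1·√S) = 0.024 × 0.521 / (√0.0019) = 0.2869.
Try y = 0.431 m: A R^(2/3) = 0.1748 — too small.
Try y = 0.644 m: A R^(2/3) = 0.3759 — too large.
Try y = 0.557 m: A R^(2/3) = 0.2869 — matches.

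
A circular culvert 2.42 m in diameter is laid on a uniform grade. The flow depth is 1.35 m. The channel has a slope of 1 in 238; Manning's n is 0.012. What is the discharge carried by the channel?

Q = 10.7 m³/s

For a circular section of diameter D = 2.42 m at depth y = 1.35 m, the central angle is θ = 2 arccos(1 − 2y/D) = 3.374 rad. Then A = (D²/8)(θ − sin θ) = 2.638 m² and P = Dθ/2 = 4.082 m.
Hydraulic radius R = A/P = 2.638/4.082 = 0.6462 m.
Manning's equation: Q = (1/n) A R^(2/3) S^(1/2) = (1/0.012) × 2.638 × 0.6462^(2/3) × 0.004202^(1/2) = 10.7 m³/s.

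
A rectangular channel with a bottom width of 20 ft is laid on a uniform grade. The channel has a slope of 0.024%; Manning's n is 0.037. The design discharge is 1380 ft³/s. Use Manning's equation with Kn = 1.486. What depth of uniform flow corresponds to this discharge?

y_n = 29.1 ft

Manning's equation rearranged: A R^(2/3) = nQ / (1.486·√S) = 0.037 × 1380 / (1.486 × √0.00024) = 2218.
Trying y = 33.3 ft: A R^(2/3) = 2595 — over.
Trying y = 29.1 ft: A R^(2/3) = 2219 — matches.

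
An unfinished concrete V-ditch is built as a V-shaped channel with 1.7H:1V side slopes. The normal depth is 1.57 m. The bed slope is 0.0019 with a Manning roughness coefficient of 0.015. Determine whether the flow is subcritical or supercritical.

subcritical

For a triangular section with side slope z = 1.7: A = zy² = 1.7×1.57² = 4.19 m²; P = 2y√(1+z²) = 2×1.57×1.972 = 6.193 m.
Hydraulic radius R = A/P = 4.19/6.193 = 0.6766 m.
V = (1/n) R^(2/3) √S = (1/0.015) × 0.6766^(2/3) × √0.0019 = 2.24 m/s. Hydraulic depth D_h = A/T = 4.19/5.338 = 0.785 m.
Froude number Fr = V/√(g·D_h) = 2.24/√(9.81×0.785) = 0.807, which is less than 1, so the flow is subcritical.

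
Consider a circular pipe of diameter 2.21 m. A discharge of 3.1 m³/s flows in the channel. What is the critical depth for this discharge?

At critical depth, Q² T / (g A³) = 1, i.e. A³/T = Q²/g = 3.1²/9.81 = 0.9796.
Trying y = 1.01 m: A³/T = 2.264 — too large.
Trying y = 0.577 m: A³/T = 0.2609 — too small.
Trying y = 0.812 m: A³/T = 0.9798 — matches.

y_c = 0.812 m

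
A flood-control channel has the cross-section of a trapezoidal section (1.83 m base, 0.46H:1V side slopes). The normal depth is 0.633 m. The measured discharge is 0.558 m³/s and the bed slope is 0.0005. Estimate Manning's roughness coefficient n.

n = 0.03

With bottom width b = 1.83 m and side slope z = 0.46: A = (b + zy)y = (1.83 + 0.46×0.633)×0.633 = 1.343 m²; P = b + 2y√(1+z²) = 1.83 + 2×0.633×1.101 = 3.224 m.
Hydraulic radius R = A/P = 1.343/3.224 = 0.4165 m.
Rearranging Manning's equation: n = (1/Q) A R^(2/3) S^(1/2) = (1/0.558) × 1.343 × 0.4165^(2/3) × √0.0005 = 0.03.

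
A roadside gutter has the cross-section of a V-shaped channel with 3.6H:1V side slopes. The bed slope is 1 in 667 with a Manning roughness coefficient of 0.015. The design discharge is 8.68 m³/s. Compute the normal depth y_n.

Manning's equation rearranged: A R^(2/3) = nQ / (1·√S) = 0.015 × 8.68 / (√0.001499) = 3.363.
Trying y = 0.868 m: A R^(2/3) = 1.517 — low.
Trying y = 1.17 m: A R^(2/3) = 3.363 — ≈ 3.363.

y_n = 1.17 m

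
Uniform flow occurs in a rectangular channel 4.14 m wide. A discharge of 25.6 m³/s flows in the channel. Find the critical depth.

y_c = 1.57 m

For a rectangular channel, critical depth y_c = (q²/g)^(1/3) where q = Q/b = 25.6/4.14 = 6.184 m²/s.
So y_c = (6.184²/9.81)^(1/3) = 1.57 m.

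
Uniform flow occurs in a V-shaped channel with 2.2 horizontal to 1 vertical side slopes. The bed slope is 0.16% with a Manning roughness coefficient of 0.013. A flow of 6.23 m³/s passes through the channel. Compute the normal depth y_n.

y_n = 1.18 m

Manning's equation rearranged: A R^(2/3) = nQ / (1·√S) = 0.013 × 6.23 / (√0.0016) = 2.025.
Try y = 1.49 m: A R^(2/3) = 3.77 — over.
Try y = 0.953 m: A R^(2/3) = 1.145 — short.
Try y = 1.18 m: A R^(2/3) = 2.024 — ≈ 2.025.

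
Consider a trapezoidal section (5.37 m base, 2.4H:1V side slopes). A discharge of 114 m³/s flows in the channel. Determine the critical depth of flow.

y_c = 2.5 m

At critical depth, Q² T / (g A³) = 1, i.e. A³/T = Q²/g = 114²/9.81 = 1325.
At y = 3.19 m: A³/T = 3469 — too large.
At y = 2.16 m: A³/T = 752.8 — too small.
At y = 2.5 m: A³/T = 1322 — matches.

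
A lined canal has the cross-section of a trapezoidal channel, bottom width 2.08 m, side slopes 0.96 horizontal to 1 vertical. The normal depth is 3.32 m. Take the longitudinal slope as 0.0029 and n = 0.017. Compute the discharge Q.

With bottom width b = 2.08 m and side slope z = 0.96: A = (b + zy)y = (2.08 + 0.96×3.32)×3.32 = 17.49 m²; P = b + 2y√(1+z²) = 2.08 + 2×3.32×1.386 = 11.28 m.
Hydraulic radius R = A/P = 17.49/11.28 = 1.55 m.
Manning's equation: Q = (1/n) A R^(2/3) S^(1/2) = (1/0.017) × 17.49 × 1.55^(2/3) × 0.0029^(1/2) = 74.2 m³/s.

Q = 74.2 m³/s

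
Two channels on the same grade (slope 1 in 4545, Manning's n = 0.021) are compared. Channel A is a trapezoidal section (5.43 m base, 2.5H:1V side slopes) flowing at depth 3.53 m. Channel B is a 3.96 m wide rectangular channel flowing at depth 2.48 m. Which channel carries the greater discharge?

Channel A: With bottom width b = 5.43 m and side slope z = 2.5: A = (b + zy)y = (5.43 + 2.5×3.53)×3.53 = 50.32 m²; P = b + 2y√(1+z²) = 5.43 + 2×3.53×2.693 = 24.44 m. Hydraulic radius R = A/P = 50.32/24.44 = 2.059 m. Q_A = (1/0.021)·50.32·2.059^(2/3)·√0.00022 = 57.52 m³/s.
Channel B: Flow area A = b·y = 3.96 × 2.48 = 9.821 m². Wetted perimeter P = b + 2y = 3.96 + 2×2.48 = 8.92 m. Hydraulic radius R = A/P = 9.821/8.92 = 1.101 m. Q_B = (1/0.021)·9.821·1.101^(2/3)·√0.00022 = 7.396 m³/s.
Q_A = 57.52 m³/s vs Q_B = 7.396 m³/s, so channel A carries more.

channel A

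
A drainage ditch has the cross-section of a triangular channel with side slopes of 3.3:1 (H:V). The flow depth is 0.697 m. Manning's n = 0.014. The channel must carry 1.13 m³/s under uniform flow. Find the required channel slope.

For a triangular section with side slope z = 3.3: A = zy² = 3.3×0.697² = 1.603 m²; P = 2y√(1+z²) = 2×0.697×3.448 = 4.807 m.
Hydraulic radius R = A/P = 1.603/4.807 = 0.3335 m.
From Manning's equation, S = [nQ / (1 A R^(2/3))]² = [0.014 × 1.13 / (1 × 1.603 × 0.3335^(2/3))]² = 0.000421.

S = 0.000421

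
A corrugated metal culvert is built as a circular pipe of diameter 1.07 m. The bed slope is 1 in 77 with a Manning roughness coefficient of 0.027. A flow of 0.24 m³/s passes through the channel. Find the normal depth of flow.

Manning's equation rearranged: A R^(2/3) = nQ / (1·√S) = 0.027 × 0.24 / (√0.01299) = 0.05686.
At y = 0.348 m: A R^(2/3) = 0.08539 — over.
At y = 0.219 m: A R^(2/3) = 0.03426 — short.
At y = 0.282 m: A R^(2/3) = 0.05676 — ≈ 0.05686.

y_n = 0.282 m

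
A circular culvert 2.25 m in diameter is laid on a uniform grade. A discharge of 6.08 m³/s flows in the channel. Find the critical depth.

At critical depth, Q² T / (g A³) = 1, i.e. A³/T = Q²/g = 6.08²/9.81 = 3.768.
Trying y = 1.24 m: A³/T = 5.064 — over.
Trying y = 1.02 m: A³/T = 2.401 — short.
Trying y = 1.15 m: A³/T = 3.798 — ≈ 3.768.

y_c = 1.15 m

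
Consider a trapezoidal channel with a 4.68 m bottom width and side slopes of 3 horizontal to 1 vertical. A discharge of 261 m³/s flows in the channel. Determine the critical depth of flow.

At critical depth, Q² T / (g A³) = 1, i.e. A³/T = Q²/g = 261²/9.81 = 6944.
Try y = 2.87 m: A³/T = 2534 — low.
Try y = 4.2 m: A³/T = 12790 — high.
Try y = 3.64 m: A³/T = 6904 — matches.

y_c = 3.64 m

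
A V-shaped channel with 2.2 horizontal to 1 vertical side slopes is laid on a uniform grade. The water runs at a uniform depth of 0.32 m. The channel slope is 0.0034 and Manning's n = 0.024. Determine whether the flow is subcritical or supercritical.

For a triangular section with side slope z = 2.2: A = zy² = 2.2×0.32² = 0.2253 m²; P = 2y√(1+z²) = 2×0.32×2.417 = 1.547 m.
Hydraulic radius R = A/P = 0.2253/1.547 = 0.1457 m.
V = (1/n) R^(2/3) √S = (1/0.024) × 0.1457^(2/3) × √0.0034 = 0.6726 m/s. Hydraulic depth D_h = A/T = 0.2253/1.408 = 0.16 m.
Froude number Fr = V/√(g·D_h) = 0.6726/√(9.81×0.16) = 0.537, which is less than 1, so the flow is subcritical.

subcritical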